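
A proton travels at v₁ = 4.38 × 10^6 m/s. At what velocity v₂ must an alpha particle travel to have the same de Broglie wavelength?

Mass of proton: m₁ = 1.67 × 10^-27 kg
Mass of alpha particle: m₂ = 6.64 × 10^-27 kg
v₂ = 1.10 × 10^6 m/s

For equal de Broglie wavelengths: λ₁ = λ₂

h/(m₁v₁) = h/(m₂v₂)
m₁v₁ = m₂v₂
v₂ = v₁ · (m₁/m₂)

v₂ = 4.38 × 10^6 m/s × (1.67 × 10^-27 kg / 6.64 × 10^-27 kg)
v₂ = 1.10 × 10^6 m/s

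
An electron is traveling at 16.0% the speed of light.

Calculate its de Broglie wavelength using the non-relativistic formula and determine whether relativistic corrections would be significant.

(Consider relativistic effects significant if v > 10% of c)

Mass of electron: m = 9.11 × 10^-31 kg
Yes, relativistic corrections are needed.

Using the non-relativistic de Broglie formula λ = h/(mv):

v = 16.0% × c = 4.797 × 10^7 m/s

λ = h/(mv)
λ = (6.626 × 10^-34 J·s) / (9.11 × 10^-31 kg × 4.797 × 10^7 m/s)
λ = 1.52 × 10^-11 m

Since v = 16.0% of c > 10% of c, relativistic corrections ARE significant and the actual wavelength would differ from this non-relativistic estimate.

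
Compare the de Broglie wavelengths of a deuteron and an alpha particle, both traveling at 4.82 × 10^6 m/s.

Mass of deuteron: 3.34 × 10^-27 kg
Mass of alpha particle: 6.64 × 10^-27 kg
The deuteron has the longer wavelength.

Using λ = h/(mv), since both particles have the same velocity, the wavelength depends only on mass.

For deuteron: λ₁ = h/(m₁v) = 4.12 × 10^-14 m
For alpha particle: λ₂ = h/(m₂v) = 2.07 × 10^-14 m

Since λ ∝ 1/m at constant velocity, the lighter particle has the longer wavelength.

The deuteron has the longer de Broglie wavelength.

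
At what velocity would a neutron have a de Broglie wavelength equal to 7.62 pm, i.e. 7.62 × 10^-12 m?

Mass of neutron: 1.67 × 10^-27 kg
5.21 × 10^4 m/s

From λ = h/(mv), solve for v:

v = h/(mλ)
v = (6.626 × 10^-34 J·s) / (1.67 × 10^-27 kg × 7.62 × 10^-12 m)
v = 5.21 × 10^4 m/s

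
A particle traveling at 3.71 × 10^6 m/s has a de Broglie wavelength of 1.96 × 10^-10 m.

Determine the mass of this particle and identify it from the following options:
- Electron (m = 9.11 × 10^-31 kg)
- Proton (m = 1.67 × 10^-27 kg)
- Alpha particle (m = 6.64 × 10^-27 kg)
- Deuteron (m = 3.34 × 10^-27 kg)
The particle is an electron.

From λ = h/(mv), solve for mass:

m = h/(λv)
m = (6.626 × 10^-34 J·s) / (1.96 × 10^-10 m × 3.71 × 10^6 m/s)
m = 9.11 × 10^-31 kg

Comparing with the listed masses, this is closest to an electron.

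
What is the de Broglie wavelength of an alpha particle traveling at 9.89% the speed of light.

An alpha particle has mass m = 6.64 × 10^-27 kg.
3.37 × 10^-15 m

Using the de Broglie relation λ = h/(mv):

v = 9.89% × c = 2.965 × 10^7 m/s

λ = h/(mv)
λ = (6.626 × 10^-34 J·s) / (6.64 × 10^-27 kg × 2.965 × 10^7 m/s)
λ = 3.37 × 10^-15 m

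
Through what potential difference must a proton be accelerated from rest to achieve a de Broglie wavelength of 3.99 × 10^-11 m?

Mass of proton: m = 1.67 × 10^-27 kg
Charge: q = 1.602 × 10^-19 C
5.15 × 10^-1 V

From λ = h/√(2mqV), we solve for V:

λ² = h²/(2mqV)
V = h²/(2mqλ²)
V = (6.626 × 10^-34 J·s)² / (2 × 1.67 × 10^-27 kg × 1.602 × 10^-19 C × (3.99 × 10^-11 m)²)
V = 5.15 × 10^-1 V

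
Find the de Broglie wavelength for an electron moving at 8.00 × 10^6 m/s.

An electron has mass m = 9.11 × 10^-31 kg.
9.09 × 10^-11 m

Using the de Broglie relation λ = h/(mv):

λ = h/(mv)
λ = (6.626 × 10^-34 J·s) / (9.11 × 10^-31 kg × 8.00 × 10^6 m/s)
λ = 9.09 × 10^-11 m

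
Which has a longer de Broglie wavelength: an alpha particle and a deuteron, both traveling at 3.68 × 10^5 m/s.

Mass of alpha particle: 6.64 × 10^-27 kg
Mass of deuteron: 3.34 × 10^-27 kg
The deuteron has the longer wavelength.

Using λ = h/(mv), since both particles have the same velocity, the wavelength depends only on mass.

For alpha particle: λ₁ = h/(m₁v) = 2.71 × 10^-13 m
For deuteron: λ₂ = h/(m₂v) = 5.39 × 10^-13 m

Since λ ∝ 1/m at constant velocity, the lighter particle has the longer wavelength.

The deuteron has the longer de Broglie wavelength.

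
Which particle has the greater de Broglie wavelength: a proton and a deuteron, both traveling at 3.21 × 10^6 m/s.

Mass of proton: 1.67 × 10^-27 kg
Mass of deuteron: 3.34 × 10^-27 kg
The proton has the longer wavelength.

Using λ = h/(mv), since both particles have the same velocity, the wavelength depends only on mass.

For proton: λ₁ = h/(m₁v) = 1.24 × 10^-13 m
For deuteron: λ₂ = h/(m₂v) = 6.18 × 10^-14 m

Since λ ∝ 1/m at constant velocity, the lighter particle has the longer wavelength.

The proton has the longer de Broglie wavelength.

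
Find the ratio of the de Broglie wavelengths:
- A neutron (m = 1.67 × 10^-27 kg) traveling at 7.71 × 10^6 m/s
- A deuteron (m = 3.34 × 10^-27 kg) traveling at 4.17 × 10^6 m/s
λ₁/λ₂ = 1.08

Using λ = h/(mv):

λ₁ = h/(m₁v₁) = 5.15 × 10^-14 m
λ₂ = h/(m₂v₂) = 4.76 × 10^-14 m

Ratio λ₁/λ₂ = (m₂v₂)/(m₁v₁)
         = (3.34 × 10^-27 kg × 4.17 × 10^6 m/s) / (1.67 × 10^-27 kg × 7.71 × 10^6 m/s)
         = 1.08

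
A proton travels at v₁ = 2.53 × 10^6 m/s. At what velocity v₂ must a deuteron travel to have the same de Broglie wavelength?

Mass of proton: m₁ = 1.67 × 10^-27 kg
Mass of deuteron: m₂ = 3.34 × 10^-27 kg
v₂ = 1.26 × 10^6 m/s

For equal de Broglie wavelengths: λ₁ = λ₂

h/(m₁v₁) = h/(m₂v₂)
m₁v₁ = m₂v₂
v₂ = v₁ · (m₁/m₂)

v₂ = 2.53 × 10^6 m/s × (1.67 × 10^-27 kg / 3.34 × 10^-27 kg)
v₂ = 1.26 × 10^6 m/s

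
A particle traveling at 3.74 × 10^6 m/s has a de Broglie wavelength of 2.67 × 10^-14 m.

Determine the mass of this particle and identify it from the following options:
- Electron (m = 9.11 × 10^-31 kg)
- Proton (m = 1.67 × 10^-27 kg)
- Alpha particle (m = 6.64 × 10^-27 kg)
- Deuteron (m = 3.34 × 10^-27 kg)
The particle is an alpha particle.

From λ = h/(mv), solve for mass:

m = h/(λv)
m = (6.626 × 10^-34 J·s) / (2.67 × 10^-14 m × 3.74 × 10^6 m/s)
m = 6.64 × 10^-27 kg

Comparing with the listed masses, this is closest to an alpha particle.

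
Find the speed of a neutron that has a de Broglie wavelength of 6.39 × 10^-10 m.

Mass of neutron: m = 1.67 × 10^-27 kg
6.21 × 10^2 m/s

From the de Broglie relation λ = h/(mv), we solve for v:

v = h/(mλ)
v = (6.626 × 10^-34 J·s) / (1.67 × 10^-27 kg × 6.39 × 10^-10 m)
v = 6.21 × 10^2 m/s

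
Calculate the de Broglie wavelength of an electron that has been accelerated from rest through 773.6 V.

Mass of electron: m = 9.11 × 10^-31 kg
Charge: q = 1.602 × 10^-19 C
4.41 × 10^-11 m

When a particle is accelerated through voltage V, it gains kinetic energy KE = qV.

The de Broglie wavelength is then λ = h/√(2mqV):

λ = h/√(2mqV)
λ = (6.626 × 10^-34 J·s) / √(2 × 9.11 × 10^-31 kg × 1.602 × 10^-19 C × 773.6 V)
λ = 4.41 × 10^-11 m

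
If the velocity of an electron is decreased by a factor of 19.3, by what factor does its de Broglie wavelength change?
The wavelength increases by a factor of 19.3.

From λ = h/(mv), the wavelength is inversely proportional to velocity:

λ ∝ 1/v

If v → v/19.3, then λ → 19.3λ

When velocity is decreased by a factor of 19.3, the wavelength increases by a factor of 19.3.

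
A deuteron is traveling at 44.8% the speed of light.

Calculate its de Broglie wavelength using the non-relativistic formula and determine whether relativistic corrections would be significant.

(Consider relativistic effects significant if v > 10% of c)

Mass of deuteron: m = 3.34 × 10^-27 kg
Yes, relativistic corrections are needed.

Using the non-relativistic de Broglie formula λ = h/(mv):

v = 44.8% × c = 1.343 × 10^8 m/s

λ = h/(mv)
λ = (6.626 × 10^-34 J·s) / (3.34 × 10^-27 kg × 1.343 × 10^8 m/s)
λ = 1.48 × 10^-15 m

Since v = 44.8% of c > 10% of c, relativistic corrections ARE significant and the actual wavelength would differ from this non-relativistic estimate.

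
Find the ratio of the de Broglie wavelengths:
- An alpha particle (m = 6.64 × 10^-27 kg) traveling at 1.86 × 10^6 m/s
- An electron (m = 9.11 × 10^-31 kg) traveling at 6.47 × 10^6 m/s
λ₁/λ₂ = 4.77 × 10^-4

Using λ = h/(mv):

λ₁ = h/(m₁v₁) = 5.37 × 10^-14 m
λ₂ = h/(m₂v₂) = 1.12 × 10^-10 m

Ratio λ₁/λ₂ = (m₂v₂)/(m₁v₁)
         = (9.11 × 10^-31 kg × 6.47 × 10^6 m/s) / (6.64 × 10^-27 kg × 1.86 × 10^6 m/s)
         = 4.77 × 10^-4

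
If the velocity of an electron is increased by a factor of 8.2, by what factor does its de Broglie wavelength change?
The wavelength decreases by a factor of 8.2.

From λ = h/(mv), the wavelength is inversely proportional to velocity:

λ ∝ 1/v

If v → 8.2v, then λ → λ/8.2

When velocity is increased by a factor of 8.2, the wavelength decreases by a factor of 8.2.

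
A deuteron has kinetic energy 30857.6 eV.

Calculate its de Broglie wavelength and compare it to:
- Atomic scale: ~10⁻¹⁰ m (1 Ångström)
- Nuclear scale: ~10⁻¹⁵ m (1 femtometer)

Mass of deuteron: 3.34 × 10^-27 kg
λ = 1.15 × 10^-13 m, which is between nuclear and atomic scales.

Using λ = h/√(2mKE):

KE = 30857.6 eV = 4.944 × 10^-15 J

λ = h/√(2mKE)
λ = (6.626 × 10^-34 J·s) / √(2 × 3.34 × 10^-27 kg × 4.944 × 10^-15 J)
λ = 1.15 × 10^-13 m

Comparison:
- Atomic scale (10⁻¹⁰ m): λ is 0.0012× this size
- Nuclear scale (10⁻¹⁵ m): λ is 1.2e+02× this size

The wavelength is between nuclear and atomic scales.

This wavelength is appropriate for probing atomic structure but too large for nuclear physics experiments.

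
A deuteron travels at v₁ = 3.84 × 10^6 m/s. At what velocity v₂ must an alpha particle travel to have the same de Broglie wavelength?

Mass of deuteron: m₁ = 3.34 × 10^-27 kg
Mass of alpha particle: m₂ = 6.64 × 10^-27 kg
v₂ = 1.93 × 10^6 m/s

For equal de Broglie wavelengths: λ₁ = λ₂

h/(m₁v₁) = h/(m₂v₂)
m₁v₁ = m₂v₂
v₂ = v₁ · (m₁/m₂)

v₂ = 3.84 × 10^6 m/s × (3.34 × 10^-27 kg / 6.64 × 10^-27 kg)
v₂ = 1.93 × 10^6 m/s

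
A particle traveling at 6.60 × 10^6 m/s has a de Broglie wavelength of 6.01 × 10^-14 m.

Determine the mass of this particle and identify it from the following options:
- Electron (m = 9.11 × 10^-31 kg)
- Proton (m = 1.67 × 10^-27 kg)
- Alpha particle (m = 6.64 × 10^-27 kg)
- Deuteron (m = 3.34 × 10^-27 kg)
The particle is a proton.

From λ = h/(mv), solve for mass:

m = h/(λv)
m = (6.626 × 10^-34 J·s) / (6.01 × 10^-14 m × 6.60 × 10^6 m/s)
m = 1.67 × 10^-27 kg

Comparing with the listed masses, this is closest to a proton.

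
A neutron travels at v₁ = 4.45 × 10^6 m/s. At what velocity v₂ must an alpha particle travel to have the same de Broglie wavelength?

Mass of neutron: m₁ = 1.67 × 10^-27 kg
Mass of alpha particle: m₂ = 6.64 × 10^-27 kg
v₂ = 1.12 × 10^6 m/s

For equal de Broglie wavelengths: λ₁ = λ₂

h/(m₁v₁) = h/(m₂v₂)
m₁v₁ = m₂v₂
v₂ = v₁ · (m₁/m₂)

v₂ = 4.45 × 10^6 m/s × (1.67 × 10^-27 kg / 6.64 × 10^-27 kg)
v₂ = 1.12 × 10^6 m/s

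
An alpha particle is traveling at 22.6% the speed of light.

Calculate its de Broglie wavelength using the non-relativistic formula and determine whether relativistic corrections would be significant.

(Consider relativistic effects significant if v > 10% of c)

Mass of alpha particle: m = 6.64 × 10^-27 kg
Yes, relativistic corrections are needed.

Using the non-relativistic de Broglie formula λ = h/(mv):

v = 22.6% × c = 6.775 × 10^7 m/s

λ = h/(mv)
λ = (6.626 × 10^-34 J·s) / (6.64 × 10^-27 kg × 6.775 × 10^7 m/s)
λ = 1.47 × 10^-15 m

Since v = 22.6% of c > 10% of c, relativistic corrections ARE significant and the actual wavelength would differ from this non-relativistic estimate.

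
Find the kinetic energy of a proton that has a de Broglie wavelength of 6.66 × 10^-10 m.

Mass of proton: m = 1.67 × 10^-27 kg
2.96 × 10^-22 J (or 1.85 × 10^-3 eV)

From λ = h/√(2mKE), we solve for KE:

λ² = h²/(2mKE)
KE = h²/(2mλ²)
KE = (6.626 × 10^-34 J·s)² / (2 × 1.67 × 10^-27 kg × (6.66 × 10^-10 m)²)
KE = 2.96 × 10^-22 J
KE = 1.85 × 10^-3 eV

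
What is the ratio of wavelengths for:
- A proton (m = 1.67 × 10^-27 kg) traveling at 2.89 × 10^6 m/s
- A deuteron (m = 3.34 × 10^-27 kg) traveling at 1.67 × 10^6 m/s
λ₁/λ₂ = 1.16

Using λ = h/(mv):

λ₁ = h/(m₁v₁) = 1.37 × 10^-13 m
λ₂ = h/(m₂v₂) = 1.19 × 10^-13 m

Ratio λ₁/λ₂ = (m₂v₂)/(m₁v₁)
         = (3.34 × 10^-27 kg × 1.67 × 10^6 m/s) / (1.67 × 10^-27 kg × 2.89 × 10^6 m/s)
         = 1.16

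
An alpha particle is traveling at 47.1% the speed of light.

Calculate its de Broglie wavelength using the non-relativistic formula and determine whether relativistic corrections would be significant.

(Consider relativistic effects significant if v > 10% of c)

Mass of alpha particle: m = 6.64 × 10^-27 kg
Yes, relativistic corrections are needed.

Using the non-relativistic de Broglie formula λ = h/(mv):

v = 47.1% × c = 1.412 × 10^8 m/s

λ = h/(mv)
λ = (6.626 × 10^-34 J·s) / (6.64 × 10^-27 kg × 1.412 × 10^8 m/s)
λ = 7.07 × 10^-16 m

Since v = 47.1% of c > 10% of c, relativistic corrections ARE significant and the actual wavelength would differ from this non-relativistic estimate.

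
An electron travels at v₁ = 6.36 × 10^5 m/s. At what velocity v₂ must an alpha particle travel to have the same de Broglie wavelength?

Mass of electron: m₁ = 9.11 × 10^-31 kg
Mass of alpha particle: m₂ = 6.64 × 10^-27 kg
v₂ = 8.73 × 10^1 m/s

For equal de Broglie wavelengths: λ₁ = λ₂

h/(m₁v₁) = h/(m₂v₂)
m₁v₁ = m₂v₂
v₂ = v₁ · (m₁/m₂)

v₂ = 6.36 × 10^5 m/s × (9.11 × 10^-31 kg / 6.64 × 10^-27 kg)
v₂ = 8.73 × 10^1 m/s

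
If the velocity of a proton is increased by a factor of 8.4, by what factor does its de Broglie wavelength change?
The wavelength decreases by a factor of 8.4.

From λ = h/(mv), the wavelength is inversely proportional to velocity:

λ ∝ 1/v

If v → 8.4v, then λ → λ/8.4

When velocity is increased by a factor of 8.4, the wavelength decreases by a factor of 8.4.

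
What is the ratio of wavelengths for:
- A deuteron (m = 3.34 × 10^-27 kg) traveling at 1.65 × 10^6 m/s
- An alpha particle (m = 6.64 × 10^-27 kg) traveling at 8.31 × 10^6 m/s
λ₁/λ₂ = 10.0

Using λ = h/(mv):

λ₁ = h/(m₁v₁) = 1.20 × 10^-13 m
λ₂ = h/(m₂v₂) = 1.20 × 10^-14 m

Ratio λ₁/λ₂ = (m₂v₂)/(m₁v₁)
         = (6.64 × 10^-27 kg × 8.31 × 10^6 m/s) / (3.34 × 10^-27 kg × 1.65 × 10^6 m/s)
         = 10.0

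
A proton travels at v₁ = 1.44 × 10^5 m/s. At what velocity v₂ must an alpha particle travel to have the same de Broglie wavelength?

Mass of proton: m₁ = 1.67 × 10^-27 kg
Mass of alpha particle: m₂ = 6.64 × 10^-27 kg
v₂ = 3.62 × 10^4 m/s

For equal de Broglie wavelengths: λ₁ = λ₂

h/(m₁v₁) = h/(m₂v₂)
m₁v₁ = m₂v₂
v₂ = v₁ · (m₁/m₂)

v₂ = 1.44 × 10^5 m/s × (1.67 × 10^-27 kg / 6.64 × 10^-27 kg)
v₂ = 3.62 × 10^4 m/s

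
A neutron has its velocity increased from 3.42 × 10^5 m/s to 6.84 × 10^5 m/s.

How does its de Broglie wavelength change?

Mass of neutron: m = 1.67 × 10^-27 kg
The wavelength decreases by a factor of 2.

Using λ = h/(mv):

Initial wavelength: λ₁ = h/(mv₁) = 1.16 × 10^-12 m
Final wavelength: λ₂ = h/(mv₂) = 5.80 × 10^-13 m

Since λ ∝ 1/v, when velocity increases by a factor of 2, the wavelength decreases by a factor of 2.

λ₂/λ₁ = v₁/v₂ = 1/2

The wavelength decreases by a factor of 2.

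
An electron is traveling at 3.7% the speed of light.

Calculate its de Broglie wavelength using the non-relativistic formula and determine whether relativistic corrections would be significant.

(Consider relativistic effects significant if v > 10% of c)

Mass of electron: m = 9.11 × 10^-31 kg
No, relativistic corrections are not needed.

Using the non-relativistic de Broglie formula λ = h/(mv):

v = 3.7% × c = 1.109 × 10^7 m/s

λ = h/(mv)
λ = (6.626 × 10^-34 J·s) / (9.11 × 10^-31 kg × 1.109 × 10^7 m/s)
λ = 6.56 × 10^-11 m

Since v = 3.7% of c < 10% of c, relativistic corrections are NOT significant and this non-relativistic result is a good approximation.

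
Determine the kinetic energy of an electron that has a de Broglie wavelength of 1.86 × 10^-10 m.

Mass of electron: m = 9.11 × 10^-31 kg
6.97 × 10^-18 J (or 43.5 eV)

From λ = h/√(2mKE), we solve for KE:

λ² = h²/(2mKE)
KE = h²/(2mλ²)
KE = (6.626 × 10^-34 J·s)² / (2 × 9.11 × 10^-31 kg × (1.86 × 10^-10 m)²)
KE = 6.97 × 10^-18 J
KE = 43.5 eV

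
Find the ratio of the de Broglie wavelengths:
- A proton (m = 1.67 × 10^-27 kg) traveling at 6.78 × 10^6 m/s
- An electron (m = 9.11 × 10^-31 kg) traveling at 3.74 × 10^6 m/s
λ₁/λ₂ = 3.01 × 10^-4

Using λ = h/(mv):

λ₁ = h/(m₁v₁) = 5.85 × 10^-14 m
λ₂ = h/(m₂v₂) = 1.94 × 10^-10 m

Ratio λ₁/λ₂ = (m₂v₂)/(m₁v₁)
         = (9.11 × 10^-31 kg × 3.74 × 10^6 m/s) / (1.67 × 10^-27 kg × 6.78 × 10^6 m/s)
         = 3.01 × 10^-4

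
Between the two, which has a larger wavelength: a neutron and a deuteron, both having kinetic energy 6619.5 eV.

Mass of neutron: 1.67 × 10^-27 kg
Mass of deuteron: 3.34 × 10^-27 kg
The neutron has the longer wavelength.

Using λ = h/√(2mKE):

For neutron: λ₁ = h/√(2m₁KE) = 3.52 × 10^-13 m
For deuteron: λ₂ = h/√(2m₂KE) = 2.49 × 10^-13 m

Since λ ∝ 1/√m at constant kinetic energy, the lighter particle has the longer wavelength.

The neutron has the longer de Broglie wavelength.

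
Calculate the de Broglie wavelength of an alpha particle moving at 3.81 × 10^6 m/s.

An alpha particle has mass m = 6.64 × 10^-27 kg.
2.62 × 10^-14 m

Using the de Broglie relation λ = h/(mv):

λ = h/(mv)
λ = (6.626 × 10^-34 J·s) / (6.64 × 10^-27 kg × 3.81 × 10^6 m/s)
λ = 2.62 × 10^-14 m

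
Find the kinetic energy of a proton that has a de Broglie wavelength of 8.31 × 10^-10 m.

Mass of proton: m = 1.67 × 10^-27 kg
1.90 × 10^-22 J (or 1.19 × 10^-3 eV)

From λ = h/√(2mKE), we solve for KE:

λ² = h²/(2mKE)
KE = h²/(2mλ²)
KE = (6.626 × 10^-34 J·s)² / (2 × 1.67 × 10^-27 kg × (8.31 × 10^-10 m)²)
KE = 1.90 × 10^-22 J
KE = 1.19 × 10^-3 eV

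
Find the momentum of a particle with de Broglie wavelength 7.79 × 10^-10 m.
8.51 × 10^-25 kg·m/s

From the de Broglie relation λ = h/p, we solve for p:

p = h/λ
p = (6.626 × 10^-34 J·s) / (7.79 × 10^-10 m)
p = 8.51 × 10^-25 kg·m/s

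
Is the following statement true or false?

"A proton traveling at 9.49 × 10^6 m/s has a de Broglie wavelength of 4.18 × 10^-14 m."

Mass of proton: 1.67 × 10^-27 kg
True

The claim is correct.

Using λ = h/(mv):
λ = (6.626 × 10^-34 J·s) / (1.67 × 10^-27 kg × 9.49 × 10^6 m/s)
λ = 4.18 × 10^-14 m

This matches the claimed value.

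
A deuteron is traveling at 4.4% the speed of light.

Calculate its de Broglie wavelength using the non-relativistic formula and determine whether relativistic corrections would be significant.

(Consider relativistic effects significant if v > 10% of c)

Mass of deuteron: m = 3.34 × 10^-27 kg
No, relativistic corrections are not needed.

Using the non-relativistic de Broglie formula λ = h/(mv):

v = 4.4% × c = 1.319 × 10^7 m/s

λ = h/(mv)
λ = (6.626 × 10^-34 J·s) / (3.34 × 10^-27 kg × 1.319 × 10^7 m/s)
λ = 1.50 × 10^-14 m

Since v = 4.4% of c < 10% of c, relativistic corrections are NOT significant and this non-relativistic result is a good approximation.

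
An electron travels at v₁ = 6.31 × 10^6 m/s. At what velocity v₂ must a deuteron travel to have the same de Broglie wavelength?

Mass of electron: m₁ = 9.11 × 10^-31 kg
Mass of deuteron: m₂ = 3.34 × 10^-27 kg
v₂ = 1.72 × 10^3 m/s

For equal de Broglie wavelengths: λ₁ = λ₂

h/(m₁v₁) = h/(m₂v₂)
m₁v₁ = m₂v₂
v₂ = v₁ · (m₁/m₂)

v₂ = 6.31 × 10^6 m/s × (9.11 × 10^-31 kg / 3.34 × 10^-27 kg)
v₂ = 1.72 × 10^3 m/s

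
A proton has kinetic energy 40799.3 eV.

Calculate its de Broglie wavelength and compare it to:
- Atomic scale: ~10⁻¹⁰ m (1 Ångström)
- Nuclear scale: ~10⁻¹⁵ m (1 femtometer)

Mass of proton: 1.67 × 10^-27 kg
λ = 1.42 × 10^-13 m, which is between nuclear and atomic scales.

Using λ = h/√(2mKE):

KE = 40799.3 eV = 6.537 × 10^-15 J

λ = h/√(2mKE)
λ = (6.626 × 10^-34 J·s) / √(2 × 1.67 × 10^-27 kg × 6.537 × 10^-15 J)
λ = 1.42 × 10^-13 m

Comparison:
- Atomic scale (10⁻¹⁰ m): λ is 0.0014× this size
- Nuclear scale (10⁻¹⁵ m): λ is 1.4e+02× this size

The wavelength is between nuclear and atomic scales.

This wavelength is appropriate for probing atomic structure but too large for nuclear physics experiments.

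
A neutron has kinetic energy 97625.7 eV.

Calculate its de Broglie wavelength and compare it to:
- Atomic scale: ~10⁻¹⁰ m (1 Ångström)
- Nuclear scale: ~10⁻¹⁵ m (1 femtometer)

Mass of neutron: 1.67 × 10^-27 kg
λ = 9.17 × 10^-14 m, which is between nuclear and atomic scales.

Using λ = h/√(2mKE):

KE = 97625.7 eV = 1.564 × 10^-14 J

λ = h/√(2mKE)
λ = (6.626 × 10^-34 J·s) / √(2 × 1.67 × 10^-27 kg × 1.564 × 10^-14 J)
λ = 9.17 × 10^-14 m

Comparison:
- Atomic scale (10⁻¹⁰ m): λ is 0.00092× this size
- Nuclear scale (10⁻¹⁵ m): λ is 92× this size

The wavelength is between nuclear and atomic scales.

This wavelength is appropriate for probing atomic structure but too large for nuclear physics experiments.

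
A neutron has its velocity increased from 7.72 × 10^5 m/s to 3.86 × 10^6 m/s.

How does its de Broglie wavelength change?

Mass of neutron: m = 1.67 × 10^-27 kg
The wavelength decreases by a factor of 5.

Using λ = h/(mv):

Initial wavelength: λ₁ = h/(mv₁) = 5.14 × 10^-13 m
Final wavelength: λ₂ = h/(mv₂) = 1.03 × 10^-13 m

Since λ ∝ 1/v, when velocity increases by a factor of 5, the wavelength decreases by a factor of 5.

λ₂/λ₁ = v₁/v₂ = 1/5

The wavelength decreases by a factor of 5.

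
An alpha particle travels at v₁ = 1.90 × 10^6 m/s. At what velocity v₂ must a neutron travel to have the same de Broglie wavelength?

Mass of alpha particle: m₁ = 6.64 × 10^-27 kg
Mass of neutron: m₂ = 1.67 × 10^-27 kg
v₂ = 7.55 × 10^6 m/s

For equal de Broglie wavelengths: λ₁ = λ₂

h/(m₁v₁) = h/(m₂v₂)
m₁v₁ = m₂v₂
v₂ = v₁ · (m₁/m₂)

v₂ = 1.90 × 10^6 m/s × (6.64 × 10^-27 kg / 1.67 × 10^-27 kg)
v₂ = 7.55 × 10^6 m/s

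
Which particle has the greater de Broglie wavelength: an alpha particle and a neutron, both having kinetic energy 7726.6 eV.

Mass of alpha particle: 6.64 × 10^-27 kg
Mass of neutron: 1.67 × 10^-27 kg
The neutron has the longer wavelength.

Using λ = h/√(2mKE):

For alpha particle: λ₁ = h/√(2m₁KE) = 1.63 × 10^-13 m
For neutron: λ₂ = h/√(2m₂KE) = 3.26 × 10^-13 m

Since λ ∝ 1/√m at constant kinetic energy, the lighter particle has the longer wavelength.

The neutron has the longer de Broglie wavelength.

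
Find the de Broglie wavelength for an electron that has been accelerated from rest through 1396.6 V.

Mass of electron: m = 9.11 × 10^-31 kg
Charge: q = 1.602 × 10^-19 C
3.28 × 10^-11 m

When a particle is accelerated through voltage V, it gains kinetic energy KE = qV.

The de Broglie wavelength is then λ = h/√(2mqV):

λ = h/√(2mqV)
λ = (6.626 × 10^-34 J·s) / √(2 × 9.11 × 10^-31 kg × 1.602 × 10^-19 C × 1396.6 V)
λ = 3.28 × 10^-11 m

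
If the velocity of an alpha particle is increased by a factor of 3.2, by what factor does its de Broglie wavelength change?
The wavelength decreases by a factor of 3.2.

From λ = h/(mv), the wavelength is inversely proportional to velocity:

λ ∝ 1/v

If v → 3.2v, then λ → λ/3.2

When velocity is increased by a factor of 3.2, the wavelength decreases by a factor of 3.2.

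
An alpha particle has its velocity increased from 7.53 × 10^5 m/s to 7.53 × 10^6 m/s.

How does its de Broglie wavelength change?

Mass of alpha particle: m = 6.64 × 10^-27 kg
The wavelength decreases by a factor of 10.

Using λ = h/(mv):

Initial wavelength: λ₁ = h/(mv₁) = 1.33 × 10^-13 m
Final wavelength: λ₂ = h/(mv₂) = 1.33 × 10^-14 m

Since λ ∝ 1/v, when velocity increases by a factor of 10, the wavelength decreases by a factor of 10.

λ₂/λ₁ = v₁/v₂ = 1/10

The wavelength decreases by a factor of 10.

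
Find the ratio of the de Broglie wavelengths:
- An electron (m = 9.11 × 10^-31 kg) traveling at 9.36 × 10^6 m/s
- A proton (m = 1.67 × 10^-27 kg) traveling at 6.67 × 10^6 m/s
λ₁/λ₂ = 1.31 × 10^3

Using λ = h/(mv):

λ₁ = h/(m₁v₁) = 7.77 × 10^-11 m
λ₂ = h/(m₂v₂) = 5.95 × 10^-14 m

Ratio λ₁/λ₂ = (m₂v₂)/(m₁v₁)
         = (1.67 × 10^-27 kg × 6.67 × 10^6 m/s) / (9.11 × 10^-31 kg × 9.36 × 10^6 m/s)
         = 1.31 × 10^3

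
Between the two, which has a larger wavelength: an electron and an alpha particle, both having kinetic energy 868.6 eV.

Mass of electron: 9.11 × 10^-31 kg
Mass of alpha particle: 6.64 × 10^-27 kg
The electron has the longer wavelength.

Using λ = h/√(2mKE):

For electron: λ₁ = h/√(2m₁KE) = 4.16 × 10^-11 m
For alpha particle: λ₂ = h/√(2m₂KE) = 4.87 × 10^-13 m

Since λ ∝ 1/√m at constant kinetic energy, the lighter particle has the longer wavelength.

The electron has the longer de Broglie wavelength.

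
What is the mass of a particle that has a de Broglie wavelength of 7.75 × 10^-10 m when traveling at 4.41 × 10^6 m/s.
1.94 × 10^-31 kg

From the de Broglie relation λ = h/(mv), we solve for m:

m = h/(λv)
m = (6.626 × 10^-34 J·s) / (7.75 × 10^-10 m × 4.41 × 10^6 m/s)
m = 1.94 × 10^-31 kg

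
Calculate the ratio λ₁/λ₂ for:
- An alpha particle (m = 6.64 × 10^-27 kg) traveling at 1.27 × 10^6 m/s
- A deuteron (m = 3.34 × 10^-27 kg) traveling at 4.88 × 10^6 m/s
λ₁/λ₂ = 1.93

Using λ = h/(mv):

λ₁ = h/(m₁v₁) = 7.86 × 10^-14 m
λ₂ = h/(m₂v₂) = 4.07 × 10^-14 m

Ratio λ₁/λ₂ = (m₂v₂)/(m₁v₁)
         = (3.34 × 10^-27 kg × 4.88 × 10^6 m/s) / (6.64 × 10^-27 kg × 1.27 × 10^6 m/s)
         = 1.93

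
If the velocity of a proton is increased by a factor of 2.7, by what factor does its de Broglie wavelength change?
The wavelength decreases by a factor of 2.7.

From λ = h/(mv), the wavelength is inversely proportional to velocity:

λ ∝ 1/v

If v → 2.7v, then λ → λ/2.7

When velocity is increased by a factor of 2.7, the wavelength decreases by a factor of 2.7.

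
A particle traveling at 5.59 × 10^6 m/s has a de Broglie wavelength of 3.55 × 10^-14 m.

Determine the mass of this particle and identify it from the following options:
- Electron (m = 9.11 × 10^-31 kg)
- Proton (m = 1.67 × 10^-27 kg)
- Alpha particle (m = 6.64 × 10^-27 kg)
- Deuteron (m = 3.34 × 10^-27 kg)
The particle is a deuteron.

From λ = h/(mv), solve for mass:

m = h/(λv)
m = (6.626 × 10^-34 J·s) / (3.55 × 10^-14 m × 5.59 × 10^6 m/s)
m = 3.34 × 10^-27 kg

Comparing with the listed masses, this is closest to a deuteron.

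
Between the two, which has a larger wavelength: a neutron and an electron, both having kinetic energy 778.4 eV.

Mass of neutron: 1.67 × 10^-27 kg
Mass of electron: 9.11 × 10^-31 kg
The electron has the longer wavelength.

Using λ = h/√(2mKE):

For neutron: λ₁ = h/√(2m₁KE) = 1.03 × 10^-12 m
For electron: λ₂ = h/√(2m₂KE) = 4.40 × 10^-11 m

Since λ ∝ 1/√m at constant kinetic energy, the lighter particle has the longer wavelength.

The electron has the longer de Broglie wavelength.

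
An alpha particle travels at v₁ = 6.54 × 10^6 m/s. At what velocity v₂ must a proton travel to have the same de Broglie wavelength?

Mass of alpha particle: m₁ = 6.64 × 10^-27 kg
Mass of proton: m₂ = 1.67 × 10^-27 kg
v₂ = 2.60 × 10^7 m/s

For equal de Broglie wavelengths: λ₁ = λ₂

h/(m₁v₁) = h/(m₂v₂)
m₁v₁ = m₂v₂
v₂ = v₁ · (m₁/m₂)

v₂ = 6.54 × 10^6 m/s × (6.64 × 10^-27 kg / 1.67 × 10^-27 kg)
v₂ = 2.60 × 10^7 m/s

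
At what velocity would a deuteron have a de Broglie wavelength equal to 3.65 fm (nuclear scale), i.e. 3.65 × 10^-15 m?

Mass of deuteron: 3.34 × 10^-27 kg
5.44 × 10^7 m/s

From λ = h/(mv), solve for v:

v = h/(mλ)
v = (6.626 × 10^-34 J·s) / (3.34 × 10^-27 kg × 3.65 × 10^-15 m)
v = 5.44 × 10^7 m/s

Note: This velocity is 18.1% of the speed of light, so relativistic corrections would be needed for a more accurate calculation.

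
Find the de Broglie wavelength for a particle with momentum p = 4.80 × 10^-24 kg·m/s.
1.38 × 10^-10 m

Using the de Broglie relation λ = h/p:

λ = h/p
λ = (6.626 × 10^-34 J·s) / (4.80 × 10^-24 kg·m/s)
λ = 1.38 × 10^-10 m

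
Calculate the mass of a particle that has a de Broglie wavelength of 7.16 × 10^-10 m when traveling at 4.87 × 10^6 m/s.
1.90 × 10^-31 kg

From the de Broglie relation λ = h/(mv), we solve for m:

m = h/(λv)
m = (6.626 × 10^-34 J·s) / (7.16 × 10^-10 m × 4.87 × 10^6 m/s)
m = 1.90 × 10^-31 kg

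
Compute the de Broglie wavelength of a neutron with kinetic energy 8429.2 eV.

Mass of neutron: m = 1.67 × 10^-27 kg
3.12 × 10^-13 m

Using λ = h/√(2mKE):

First convert KE to Joules: KE = 8429.2 eV = 1.351 × 10^-15 J

λ = h/√(2mKE)
λ = (6.626 × 10^-34 J·s) / √(2 × 1.67 × 10^-27 kg × 1.351 × 10^-15 J)
λ = 3.12 × 10^-13 m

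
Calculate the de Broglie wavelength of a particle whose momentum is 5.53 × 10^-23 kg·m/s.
1.20 × 10^-11 m

Using the de Broglie relation λ = h/p:

λ = h/p
λ = (6.626 × 10^-34 J·s) / (5.53 × 10^-23 kg·m/s)
λ = 1.20 × 10^-11 m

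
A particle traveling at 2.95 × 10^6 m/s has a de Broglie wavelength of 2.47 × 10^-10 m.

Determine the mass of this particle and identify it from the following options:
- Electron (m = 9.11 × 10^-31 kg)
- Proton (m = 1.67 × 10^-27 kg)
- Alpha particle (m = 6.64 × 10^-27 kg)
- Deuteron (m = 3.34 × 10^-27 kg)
The particle is an electron.

From λ = h/(mv), solve for mass:

m = h/(λv)
m = (6.626 × 10^-34 J·s) / (2.47 × 10^-10 m × 2.95 × 10^6 m/s)
m = 9.09 × 10^-31 kg

Comparing with the listed masses, this is closest to an electron.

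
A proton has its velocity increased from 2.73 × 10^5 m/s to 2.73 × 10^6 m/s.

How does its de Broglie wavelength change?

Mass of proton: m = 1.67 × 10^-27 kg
The wavelength decreases by a factor of 10.

Using λ = h/(mv):

Initial wavelength: λ₁ = h/(mv₁) = 1.45 × 10^-12 m
Final wavelength: λ₂ = h/(mv₂) = 1.45 × 10^-13 m

Since λ ∝ 1/v, when velocity increases by a factor of 10, the wavelength decreases by a factor of 10.

λ₂/λ₁ = v₁/v₂ = 1/10

The wavelength decreases by a factor of 10.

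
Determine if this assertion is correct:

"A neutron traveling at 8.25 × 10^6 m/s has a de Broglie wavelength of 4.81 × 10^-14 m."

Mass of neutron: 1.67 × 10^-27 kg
True

The claim is correct.

Using λ = h/(mv):
λ = (6.626 × 10^-34 J·s) / (1.67 × 10^-27 kg × 8.25 × 10^6 m/s)
λ = 4.81 × 10^-14 m

This matches the claimed value.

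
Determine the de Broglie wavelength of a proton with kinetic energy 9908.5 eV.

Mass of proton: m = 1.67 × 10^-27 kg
2.88 × 10^-13 m

Using λ = h/√(2mKE):

First convert KE to Joules: KE = 9908.5 eV = 1.588 × 10^-15 J

λ = h/√(2mKE)
λ = (6.626 × 10^-34 J·s) / √(2 × 1.67 × 10^-27 kg × 1.588 × 10^-15 J)
λ = 2.88 × 10^-13 m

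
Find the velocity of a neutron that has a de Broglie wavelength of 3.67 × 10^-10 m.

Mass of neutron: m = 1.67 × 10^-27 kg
1.08 × 10^3 m/s

From the de Broglie relation λ = h/(mv), we solve for v:

v = h/(mλ)
v = (6.626 × 10^-34 J·s) / (1.67 × 10^-27 kg × 3.67 × 10^-10 m)
v = 1.08 × 10^3 m/s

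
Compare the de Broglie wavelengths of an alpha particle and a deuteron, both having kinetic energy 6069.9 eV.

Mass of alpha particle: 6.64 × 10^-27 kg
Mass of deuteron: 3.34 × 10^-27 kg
The deuteron has the longer wavelength.

Using λ = h/√(2mKE):

For alpha particle: λ₁ = h/√(2m₁KE) = 1.84 × 10^-13 m
For deuteron: λ₂ = h/√(2m₂KE) = 2.60 × 10^-13 m

Since λ ∝ 1/√m at constant kinetic energy, the lighter particle has the longer wavelength.

The deuteron has the longer de Broglie wavelength.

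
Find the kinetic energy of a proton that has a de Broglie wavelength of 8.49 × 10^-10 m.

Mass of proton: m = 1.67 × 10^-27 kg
1.82 × 10^-22 J (or 1.14 × 10^-3 eV)

From λ = h/√(2mKE), we solve for KE:

λ² = h²/(2mKE)
KE = h²/(2mλ²)
KE = (6.626 × 10^-34 J·s)² / (2 × 1.67 × 10^-27 kg × (8.49 × 10^-10 m)²)
KE = 1.82 × 10^-22 J
KE = 1.14 × 10^-3 eV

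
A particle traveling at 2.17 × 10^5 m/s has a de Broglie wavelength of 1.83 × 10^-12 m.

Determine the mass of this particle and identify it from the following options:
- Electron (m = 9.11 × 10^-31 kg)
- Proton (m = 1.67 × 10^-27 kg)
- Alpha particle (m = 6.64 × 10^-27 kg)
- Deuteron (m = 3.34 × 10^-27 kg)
The particle is a proton.

From λ = h/(mv), solve for mass:

m = h/(λv)
m = (6.626 × 10^-34 J·s) / (1.83 × 10^-12 m × 2.17 × 10^5 m/s)
m = 1.67 × 10^-27 kg

Comparing with the listed masses, this is closest to a proton.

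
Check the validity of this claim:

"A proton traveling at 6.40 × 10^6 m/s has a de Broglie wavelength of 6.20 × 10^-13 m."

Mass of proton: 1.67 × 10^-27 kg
False

The claim is incorrect.

Using λ = h/(mv):
λ = (6.626 × 10^-34 J·s) / (1.67 × 10^-27 kg × 6.40 × 10^6 m/s)
λ = 6.20 × 10^-14 m

The actual wavelength differs from the claimed 6.20 × 10^-13 m.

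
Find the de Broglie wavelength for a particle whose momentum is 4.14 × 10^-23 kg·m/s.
1.60 × 10^-11 m

Using the de Broglie relation λ = h/p:

λ = h/p
λ = (6.626 × 10^-34 J·s) / (4.14 × 10^-23 kg·m/s)
λ = 1.60 × 10^-11 m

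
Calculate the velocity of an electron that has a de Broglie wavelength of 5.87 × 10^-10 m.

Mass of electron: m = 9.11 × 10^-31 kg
1.24 × 10^6 m/s

From the de Broglie relation λ = h/(mv), we solve for v:

v = h/(mλ)
v = (6.626 × 10^-34 J·s) / (9.11 × 10^-31 kg × 5.87 × 10^-10 m)
v = 1.24 × 10^6 m/s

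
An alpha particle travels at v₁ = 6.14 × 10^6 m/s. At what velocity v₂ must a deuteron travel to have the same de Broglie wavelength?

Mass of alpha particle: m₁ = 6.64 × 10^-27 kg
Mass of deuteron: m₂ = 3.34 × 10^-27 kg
v₂ = 1.22 × 10^7 m/s

For equal de Broglie wavelengths: λ₁ = λ₂

h/(m₁v₁) = h/(m₂v₂)
m₁v₁ = m₂v₂
v₂ = v₁ · (m₁/m₂)

v₂ = 6.14 × 10^6 m/s × (6.64 × 10^-27 kg / 3.34 × 10^-27 kg)
v₂ = 1.22 × 10^7 m/s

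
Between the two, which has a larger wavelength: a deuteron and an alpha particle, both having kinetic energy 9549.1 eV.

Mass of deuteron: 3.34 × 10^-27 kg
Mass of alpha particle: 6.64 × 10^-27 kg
The deuteron has the longer wavelength.

Using λ = h/√(2mKE):

For deuteron: λ₁ = h/√(2m₁KE) = 2.07 × 10^-13 m
For alpha particle: λ₂ = h/√(2m₂KE) = 1.47 × 10^-13 m

Since λ ∝ 1/√m at constant kinetic energy, the lighter particle has the longer wavelength.

The deuteron has the longer de Broglie wavelength.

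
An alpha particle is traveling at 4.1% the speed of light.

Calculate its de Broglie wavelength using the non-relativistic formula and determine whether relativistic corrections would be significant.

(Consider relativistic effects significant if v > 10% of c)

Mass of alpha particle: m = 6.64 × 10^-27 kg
No, relativistic corrections are not needed.

Using the non-relativistic de Broglie formula λ = h/(mv):

v = 4.1% × c = 1.229 × 10^7 m/s

λ = h/(mv)
λ = (6.626 × 10^-34 J·s) / (6.64 × 10^-27 kg × 1.229 × 10^7 m/s)
λ = 8.12 × 10^-15 m

Since v = 4.1% of c < 10% of c, relativistic corrections are NOT significant and this non-relativistic result is a good approximation.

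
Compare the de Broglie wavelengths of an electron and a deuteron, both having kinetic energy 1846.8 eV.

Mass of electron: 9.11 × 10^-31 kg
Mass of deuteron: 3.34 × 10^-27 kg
The electron has the longer wavelength.

Using λ = h/√(2mKE):

For electron: λ₁ = h/√(2m₁KE) = 2.85 × 10^-11 m
For deuteron: λ₂ = h/√(2m₂KE) = 4.71 × 10^-13 m

Since λ ∝ 1/√m at constant kinetic energy, the lighter particle has the longer wavelength.

The electron has the longer de Broglie wavelength.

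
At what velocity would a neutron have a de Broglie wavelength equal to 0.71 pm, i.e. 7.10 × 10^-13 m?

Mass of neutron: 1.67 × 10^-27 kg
5.59 × 10^5 m/s

From λ = h/(mv), solve for v:

v = h/(mλ)
v = (6.626 × 10^-34 J·s) / (1.67 × 10^-27 kg × 7.10 × 10^-13 m)
v = 5.59 × 10^5 m/s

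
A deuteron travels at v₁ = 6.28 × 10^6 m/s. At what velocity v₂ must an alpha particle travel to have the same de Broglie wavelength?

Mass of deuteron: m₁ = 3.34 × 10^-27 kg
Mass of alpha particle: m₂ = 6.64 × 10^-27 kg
v₂ = 3.16 × 10^6 m/s

For equal de Broglie wavelengths: λ₁ = λ₂

h/(m₁v₁) = h/(m₂v₂)
m₁v₁ = m₂v₂
v₂ = v₁ · (m₁/m₂)

v₂ = 6.28 × 10^6 m/s × (3.34 × 10^-27 kg / 6.64 × 10^-27 kg)
v₂ = 3.16 × 10^6 m/s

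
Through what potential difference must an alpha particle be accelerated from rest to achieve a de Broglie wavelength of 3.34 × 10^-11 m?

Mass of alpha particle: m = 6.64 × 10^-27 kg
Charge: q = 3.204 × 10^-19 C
9.25 × 10^-2 V

From λ = h/√(2mqV), we solve for V:

λ² = h²/(2mqV)
V = h²/(2mqλ²)
V = (6.626 × 10^-34 J·s)² / (2 × 6.64 × 10^-27 kg × 3.204 × 10^-19 C × (3.34 × 10^-11 m)²)
V = 9.25 × 10^-2 V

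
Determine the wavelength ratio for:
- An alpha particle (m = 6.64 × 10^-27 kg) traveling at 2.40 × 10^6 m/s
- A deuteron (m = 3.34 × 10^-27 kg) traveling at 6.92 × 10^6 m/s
λ₁/λ₂ = 1.45

Using λ = h/(mv):

λ₁ = h/(m₁v₁) = 4.16 × 10^-14 m
λ₂ = h/(m₂v₂) = 2.87 × 10^-14 m

Ratio λ₁/λ₂ = (m₂v₂)/(m₁v₁)
         = (3.34 × 10^-27 kg × 6.92 × 10^6 m/s) / (6.64 × 10^-27 kg × 2.40 × 10^6 m/s)
         = 1.45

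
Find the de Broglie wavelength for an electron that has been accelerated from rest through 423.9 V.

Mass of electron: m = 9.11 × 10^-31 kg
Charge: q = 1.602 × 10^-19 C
5.96 × 10^-11 m

When a particle is accelerated through voltage V, it gains kinetic energy KE = qV.

The de Broglie wavelength is then λ = h/√(2mqV):

λ = h/√(2mqV)
λ = (6.626 × 10^-34 J·s) / √(2 × 9.11 × 10^-31 kg × 1.602 × 10^-19 C × 423.9 V)
λ = 5.96 × 10^-11 m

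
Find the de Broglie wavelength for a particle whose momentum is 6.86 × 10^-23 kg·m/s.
9.66 × 10^-12 m

Using the de Broglie relation λ = h/p:

λ = h/p
λ = (6.626 × 10^-34 J·s) / (6.86 × 10^-23 kg·m/s)
λ = 9.66 × 10^-12 m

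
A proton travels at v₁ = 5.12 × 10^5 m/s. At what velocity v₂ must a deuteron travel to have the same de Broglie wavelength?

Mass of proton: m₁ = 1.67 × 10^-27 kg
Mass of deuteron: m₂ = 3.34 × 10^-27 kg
v₂ = 2.56 × 10^5 m/s

For equal de Broglie wavelengths: λ₁ = λ₂

h/(m₁v₁) = h/(m₂v₂)
m₁v₁ = m₂v₂
v₂ = v₁ · (m₁/m₂)

v₂ = 5.12 × 10^5 m/s × (1.67 × 10^-27 kg / 3.34 × 10^-27 kg)
v₂ = 2.56 × 10^5 m/s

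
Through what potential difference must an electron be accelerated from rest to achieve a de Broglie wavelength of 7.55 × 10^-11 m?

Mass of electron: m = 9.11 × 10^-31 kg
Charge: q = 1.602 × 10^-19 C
264 V

From λ = h/√(2mqV), we solve for V:

λ² = h²/(2mqV)
V = h²/(2mqλ²)
V = (6.626 × 10^-34 J·s)² / (2 × 9.11 × 10^-31 kg × 1.602 × 10^-19 C × (7.55 × 10^-11 m)²)
V = 264 V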